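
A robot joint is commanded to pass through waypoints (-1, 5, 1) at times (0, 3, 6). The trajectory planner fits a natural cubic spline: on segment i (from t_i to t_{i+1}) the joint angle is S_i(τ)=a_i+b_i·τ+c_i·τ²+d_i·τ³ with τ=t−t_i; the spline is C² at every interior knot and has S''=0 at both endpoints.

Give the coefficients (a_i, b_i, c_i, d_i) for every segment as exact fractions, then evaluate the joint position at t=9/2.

Δ: Δ0=2, Δ1=-4/3
row 1: diag=12, rhs=-20; c'=1/4, d'=-5/3
back: M1=-5/3
M: M0=0, M1=-5/3, M2=0
seg 0: a=-1, c=M0/2=0, d=(M1−M0)/(6·3)=-5/54, b=Δ0−h0·(2M0+M1)/6=17/6
seg 1: a=5, c=M1/2=-5/6, d=(M2−M1)/(6·3)=5/54, b=Δ1−h1·(2M1+M2)/6=1/3
t_q=9/2 → seg 1, τ=3/2; S=5+1/3·τ+-5/6·τ²+5/54·τ³=63/16

  seg 0: a=-1 b=17/6 c=0 d=-5/54
  seg 1: a=5 b=1/3 c=-5/6 d=5/54
S(9/2) = 63/16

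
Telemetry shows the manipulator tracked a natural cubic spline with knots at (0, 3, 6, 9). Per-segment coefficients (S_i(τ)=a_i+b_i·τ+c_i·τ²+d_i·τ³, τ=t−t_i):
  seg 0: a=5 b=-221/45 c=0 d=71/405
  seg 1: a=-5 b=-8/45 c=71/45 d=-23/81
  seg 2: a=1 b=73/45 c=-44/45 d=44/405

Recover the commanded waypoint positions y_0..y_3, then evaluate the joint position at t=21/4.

y_0 = S_0(0) = a_0 = 5
y_1 = S_1(0) = a_1 = -5
y_2 = S_2(0) = a_2 = 1
y_3 = S_2(3) = 0
t_q=21/4 is in segment 1 (τ=9/4); S_1(τ)=-207/320

y_0=5 y_1=-5 y_2=1 y_3=0
S(21/4) = -207/320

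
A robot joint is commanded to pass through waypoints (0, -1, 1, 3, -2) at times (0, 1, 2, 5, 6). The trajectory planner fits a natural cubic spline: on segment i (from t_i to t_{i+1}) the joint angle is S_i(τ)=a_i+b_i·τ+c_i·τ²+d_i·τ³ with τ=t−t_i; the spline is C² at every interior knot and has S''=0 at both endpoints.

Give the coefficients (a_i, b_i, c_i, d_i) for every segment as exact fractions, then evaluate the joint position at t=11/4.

  seg 0: a=0 b=-278/159 c=0 d=119/159
  seg 1: a=-1 b=79/159 c=119/53 d=-118/159
  seg 2: a=1 b=439/159 c=1/53 d=-38/159
  seg 3: a=3 b=-569/159 c=-113/53 d=113/159
S(11/4) = 5055/1696

Δ: Δ0=-1, Δ1=2, Δ2=2/3, Δ3=-5
row 1: diag=4, rhs=18; c'=1/4, d'=9/2
row 2: denom=8−1·1/4=31/4; d'=(-8−1·9/2)/(31/4)=-50/31
row 3: denom=8−3·12/31=212/31; d'=(-34−3·-50/31)/(212/31)=-226/53
back: M3=-226/53
back: M2=-50/31−12/31·-226/53=2/53
back: M1=9/2−1/4·2/53=238/53
M: M0=0, M1=238/53, M2=2/53, M3=-226/53, M4=0
seg 0: a=0, c=M0/2=0, d=(M1−M0)/(6·1)=119/159, b=Δ0−h0·(2M0+M1)/6=-278/159
seg 1: a=-1, c=M1/2=119/53, d=(M2−M1)/(6·1)=-118/159, b=Δ1−h1·(2M1+M2)/6=79/159
seg 2: a=1, c=M2/2=1/53, d=(M3−M2)/(6·3)=-38/159, b=Δ2−h2·(2M2+M3)/6=439/159
seg 3: a=3, c=M3/2=-113/53, d=(M4−M3)/(6·1)=113/159, b=Δ3−h3·(2M3+M4)/6=-569/159
t_q=11/4 → seg 2, τ=3/4; S=1+439/159·τ+1/53·τ²+-38/159·τ³=5055/1696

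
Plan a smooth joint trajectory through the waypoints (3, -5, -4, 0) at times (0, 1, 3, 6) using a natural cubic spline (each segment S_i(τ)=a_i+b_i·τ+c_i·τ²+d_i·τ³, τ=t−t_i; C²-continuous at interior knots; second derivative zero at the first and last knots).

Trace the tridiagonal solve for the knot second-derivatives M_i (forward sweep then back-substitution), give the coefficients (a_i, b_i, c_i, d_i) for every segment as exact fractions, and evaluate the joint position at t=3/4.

Δ: Δ0=-8, Δ1=1/2, Δ2=4/3
row 1: diag=6, rhs=51; c'=1/3, d'=17/2
row 2: denom=10−2·1/3=28/3; d'=(5−2·17/2)/(28/3)=-9/7
back: M2=-9/7
back: M1=17/2−1/3·-9/7=125/14
M: M0=0, M1=125/14, M2=-9/7, M3=0
seg 0: a=3, c=M0/2=0, d=(M1−M0)/(6·1)=125/84, b=Δ0−h0·(2M0+M1)/6=-797/84
seg 1: a=-5, c=M1/2=125/28, d=(M2−M1)/(6·2)=-143/168, b=Δ1−h1·(2M1+M2)/6=-211/42
seg 2: a=-4, c=M2/2=-9/14, d=(M3−M2)/(6·3)=1/14, b=Δ2−h2·(2M2+M3)/6=55/21
t_q=3/4 → seg 0, τ=3/4; S=3+-797/84·τ+0·τ²+125/84·τ³=-893/256

  seg 0: a=3 b=-797/84 c=0 d=125/84
  seg 1: a=-5 b=-211/42 c=125/28 d=-143/168
  seg 2: a=-4 b=55/21 c=-9/14 d=1/14
S(3/4) = -893/256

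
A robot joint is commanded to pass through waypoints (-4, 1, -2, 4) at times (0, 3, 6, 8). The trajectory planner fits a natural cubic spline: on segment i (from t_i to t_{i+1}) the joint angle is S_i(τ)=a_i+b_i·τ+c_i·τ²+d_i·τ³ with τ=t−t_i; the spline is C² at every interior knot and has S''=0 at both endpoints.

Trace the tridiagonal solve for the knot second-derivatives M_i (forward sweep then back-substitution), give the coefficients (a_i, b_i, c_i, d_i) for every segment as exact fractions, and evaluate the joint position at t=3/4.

  seg 0: a=-4 b=301/111 c=0 d=-116/999
  seg 1: a=1 b=-47/111 c=-116/111 d=284/999
  seg 2: a=-2 b=109/111 c=56/37 d=-28/111
S(3/4) = -1193/592

Δ: Δ0=5/3, Δ1=-1, Δ2=3
row 1: diag=12, rhs=-16; c'=1/4, d'=-4/3
row 2: denom=10−3·1/4=37/4; d'=(24−3·-4/3)/(37/4)=112/37
back: M2=112/37
back: M1=-4/3−1/4·112/37=-232/111
M: M0=0, M1=-232/111, M2=112/37, M3=0
seg 0: a=-4, c=M0/2=0, d=(M1−M0)/(6·3)=-116/999, b=Δ0−h0·(2M0+M1)/6=301/111
seg 1: a=1, c=M1/2=-116/111, d=(M2−M1)/(6·3)=284/999, b=Δ1−h1·(2M1+M2)/6=-47/111
seg 2: a=-2, c=M2/2=56/37, d=(M3−M2)/(6·2)=-28/111, b=Δ2−h2·(2M2+M3)/6=109/111
t_q=3/4 → seg 0, τ=3/4; S=-4+301/111·τ+0·τ²+-116/999·τ³=-1193/592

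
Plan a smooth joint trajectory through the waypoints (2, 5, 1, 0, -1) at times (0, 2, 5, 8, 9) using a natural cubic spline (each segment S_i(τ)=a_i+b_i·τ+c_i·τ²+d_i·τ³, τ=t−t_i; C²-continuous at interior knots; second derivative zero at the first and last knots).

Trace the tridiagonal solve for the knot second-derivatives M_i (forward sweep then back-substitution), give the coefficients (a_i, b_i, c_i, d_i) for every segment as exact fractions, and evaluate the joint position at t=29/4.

  seg 0: a=2 b=125/57 c=0 d=-79/456
  seg 1: a=5 b=13/114 c=-79/76 d=127/684
  seg 2: a=1 b=-253/228 c=12/19 d=-85/684
  seg 3: a=0 b=-77/114 c=-37/76 d=37/228
S(29/4) = 73/256

Δ: Δ0=3/2, Δ1=-4/3, Δ2=-1/3, Δ3=-1
row 1: diag=10, rhs=-17; c'=3/10, d'=-17/10
row 2: denom=12−3·3/10=111/10; d'=(6−3·-17/10)/(111/10)=1
row 3: denom=8−3·10/37=266/37; d'=(-4−3·1)/(266/37)=-37/38
back: M3=-37/38
back: M2=1−10/37·-37/38=24/19
back: M1=-17/10−3/10·24/19=-79/38
M: M0=0, M1=-79/38, M2=24/19, M3=-37/38, M4=0
seg 0: a=2, c=M0/2=0, d=(M1−M0)/(6·2)=-79/456, b=Δ0−h0·(2M0+M1)/6=125/57
seg 1: a=5, c=M1/2=-79/76, d=(M2−M1)/(6·3)=127/684, b=Δ1−h1·(2M1+M2)/6=13/114
seg 2: a=1, c=M2/2=12/19, d=(M3−M2)/(6·3)=-85/684, b=Δ2−h2·(2M2+M3)/6=-253/228
seg 3: a=0, c=M3/2=-37/76, d=(M4−M3)/(6·1)=37/228, b=Δ3−h3·(2M3+M4)/6=-77/114
t_q=29/4 → seg 2, τ=9/4; S=1+-253/228·τ+12/19·τ²+-85/684·τ³=73/256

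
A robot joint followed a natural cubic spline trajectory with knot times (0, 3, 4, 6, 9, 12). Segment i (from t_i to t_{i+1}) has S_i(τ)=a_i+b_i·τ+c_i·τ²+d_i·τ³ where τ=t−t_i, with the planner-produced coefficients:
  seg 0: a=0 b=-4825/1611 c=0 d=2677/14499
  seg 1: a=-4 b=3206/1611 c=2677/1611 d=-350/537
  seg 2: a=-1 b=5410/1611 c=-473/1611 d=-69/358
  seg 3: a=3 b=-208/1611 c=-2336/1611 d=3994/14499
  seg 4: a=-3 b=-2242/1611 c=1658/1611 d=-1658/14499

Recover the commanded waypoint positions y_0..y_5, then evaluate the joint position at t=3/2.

y_0 = S_0(0) = a_0 = 0
y_1 = S_1(0) = a_1 = -4
y_2 = S_2(0) = a_2 = -1
y_3 = S_3(0) = a_3 = 3
y_4 = S_4(0) = a_4 = -3
y_5 = S_4(3) = -1
t_q=3/2 is in segment 0 (τ=3/2); S_0(τ)=-5541/1432

y_0=0 y_1=-4 y_2=-1 y_3=3 y_4=-3 y_5=-1
S(3/2) = -5541/1432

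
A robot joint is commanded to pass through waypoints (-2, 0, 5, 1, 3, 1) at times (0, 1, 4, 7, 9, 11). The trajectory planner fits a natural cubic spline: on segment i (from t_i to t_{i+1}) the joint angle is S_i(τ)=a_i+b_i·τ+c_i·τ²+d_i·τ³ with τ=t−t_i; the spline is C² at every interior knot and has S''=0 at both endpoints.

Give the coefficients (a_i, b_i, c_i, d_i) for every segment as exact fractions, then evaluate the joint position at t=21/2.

Δ: Δ0=2, Δ1=5/3, Δ2=-4/3, Δ3=1, Δ4=-1
row 1: diag=8, rhs=-2; c'=3/8, d'=-1/4
row 2: denom=12−3·3/8=87/8; d'=(-18−3·-1/4)/(87/8)=-46/29
row 3: denom=10−3·8/29=266/29; d'=(14−3·-46/29)/(266/29)=272/133
row 4: denom=8−2·29/133=1006/133; d'=(-12−2·272/133)/(1006/133)=-1070/503
back: M4=-1070/503
back: M3=272/133−29/133·-1070/503=1262/503
back: M2=-46/29−8/29·1262/503=-1146/503
back: M1=-1/4−3/8·-1146/503=304/503
M: M0=0, M1=304/503, M2=-1146/503, M3=1262/503, M4=-1070/503, M5=0
seg 0: a=-2, c=M0/2=0, d=(M1−M0)/(6·1)=152/1509, b=Δ0−h0·(2M0+M1)/6=2866/1509
seg 1: a=0, c=M1/2=152/503, d=(M2−M1)/(6·3)=-725/4527, b=Δ1−h1·(2M1+M2)/6=3322/1509
seg 2: a=5, c=M2/2=-573/503, d=(M3−M2)/(6·3)=1204/4527, b=Δ2−h2·(2M2+M3)/6=-467/1509
seg 3: a=1, c=M3/2=631/503, d=(M4−M3)/(6·2)=-583/1509, b=Δ3−h3·(2M3+M4)/6=55/1509
seg 4: a=3, c=M4/2=-535/503, d=(M5−M4)/(6·2)=535/3018, b=Δ4−h4·(2M4+M5)/6=631/1509
t_q=21/2 → seg 4, τ=3/2; S=3+631/1509·τ+-535/503·τ²+535/3018·τ³=14747/8048

  seg 0: a=-2 b=2866/1509 c=0 d=152/1509
  seg 1: a=0 b=3322/1509 c=152/503 d=-725/4527
  seg 2: a=5 b=-467/1509 c=-573/503 d=1204/4527
  seg 3: a=1 b=55/1509 c=631/503 d=-583/1509
  seg 4: a=3 b=631/1509 c=-535/503 d=535/3018
S(21/2) = 14747/8048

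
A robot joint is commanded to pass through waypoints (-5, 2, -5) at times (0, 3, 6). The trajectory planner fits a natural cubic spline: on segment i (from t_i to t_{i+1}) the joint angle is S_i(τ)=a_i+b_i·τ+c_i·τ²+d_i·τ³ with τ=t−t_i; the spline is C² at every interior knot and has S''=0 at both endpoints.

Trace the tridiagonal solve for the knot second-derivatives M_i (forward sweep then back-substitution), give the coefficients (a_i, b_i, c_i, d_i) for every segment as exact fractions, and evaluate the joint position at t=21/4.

  seg 0: a=-5 b=7/2 c=0 d=-7/54
  seg 1: a=2 b=0 c=-7/6 d=7/54
S(21/4) = -311/128

Δ: Δ0=7/3, Δ1=-7/3
row 1: diag=12, rhs=-28; c'=1/4, d'=-7/3
back: M1=-7/3
M: M0=0, M1=-7/3, M2=0
seg 0: a=-5, c=M0/2=0, d=(M1−M0)/(6·3)=-7/54, b=Δ0−h0·(2M0+M1)/6=7/2
seg 1: a=2, c=M1/2=-7/6, d=(M2−M1)/(6·3)=7/54, b=Δ1−h1·(2M1+M2)/6=0
t_q=21/4 → seg 1, τ=9/4; S=2+0·τ+-7/6·τ²+7/54·τ³=-311/128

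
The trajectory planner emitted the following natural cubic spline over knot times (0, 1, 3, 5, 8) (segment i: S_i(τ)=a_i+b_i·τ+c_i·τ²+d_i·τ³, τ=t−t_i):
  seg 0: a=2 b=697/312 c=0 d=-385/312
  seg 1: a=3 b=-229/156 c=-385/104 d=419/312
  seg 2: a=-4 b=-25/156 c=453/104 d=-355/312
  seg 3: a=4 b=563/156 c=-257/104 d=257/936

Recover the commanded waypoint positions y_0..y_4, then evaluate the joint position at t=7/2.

y_0=2 y_1=3 y_2=-4 y_3=4 y_4=0
S(7/2) = -2607/832

y_0 = S_0(0) = a_0 = 2
y_1 = S_1(0) = a_1 = 3
y_2 = S_2(0) = a_2 = -4
y_3 = S_3(0) = a_3 = 4
y_4 = S_3(3) = 0
t_q=7/2 is in segment 2 (τ=1/2); S_2(τ)=-2607/832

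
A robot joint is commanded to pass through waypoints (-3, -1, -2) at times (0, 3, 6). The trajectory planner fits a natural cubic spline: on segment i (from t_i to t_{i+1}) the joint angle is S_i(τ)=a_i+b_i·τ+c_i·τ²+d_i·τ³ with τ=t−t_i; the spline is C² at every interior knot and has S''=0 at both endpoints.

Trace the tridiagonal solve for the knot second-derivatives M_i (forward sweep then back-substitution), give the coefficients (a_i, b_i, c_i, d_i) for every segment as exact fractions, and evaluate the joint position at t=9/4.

  seg 0: a=-3 b=11/12 c=0 d=-1/36
  seg 1: a=-1 b=1/6 c=-1/4 d=1/36
S(9/4) = -321/256

Δ: Δ0=2/3, Δ1=-1/3
row 1: diag=12, rhs=-6; c'=1/4, d'=-1/2
back: M1=-1/2
M: M0=0, M1=-1/2, M2=0
seg 0: a=-3, c=M0/2=0, d=(M1−M0)/(6·3)=-1/36, b=Δ0−h0·(2M0+M1)/6=11/12
seg 1: a=-1, c=M1/2=-1/4, d=(M2−M1)/(6·3)=1/36, b=Δ1−h1·(2M1+M2)/6=1/6
t_q=9/4 → seg 0, τ=9/4; S=-3+11/12·τ+0·τ²+-1/36·τ³=-321/256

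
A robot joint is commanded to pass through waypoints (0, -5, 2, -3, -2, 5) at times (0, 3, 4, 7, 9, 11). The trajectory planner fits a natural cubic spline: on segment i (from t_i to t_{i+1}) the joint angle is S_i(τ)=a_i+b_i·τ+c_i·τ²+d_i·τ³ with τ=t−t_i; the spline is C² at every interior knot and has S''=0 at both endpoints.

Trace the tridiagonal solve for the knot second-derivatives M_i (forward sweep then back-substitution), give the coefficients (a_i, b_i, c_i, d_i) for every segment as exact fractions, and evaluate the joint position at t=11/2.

  seg 0: a=0 b=-3839/702 c=0 d=2669/6318
  seg 1: a=-5 b=2084/351 c=2669/702 d=-641/234
  seg 2: a=2 b=3737/702 c=-1550/351 d=4393/6318
  seg 3: a=-3 b=-842/351 c=431/234 d=-551/2808
  seg 4: a=-2 b=1835/702 c=311/468 d=-311/2808
S(11/2) = 115/48

Δ: Δ0=-5/3, Δ1=7, Δ2=-5/3, Δ3=1/2, Δ4=7/2
row 1: diag=8, rhs=52; c'=1/8, d'=13/2
row 2: denom=8−1·1/8=63/8; d'=(-52−1·13/2)/(63/8)=-52/7
row 3: denom=10−3·8/21=62/7; d'=(13−3·-52/7)/(62/7)=247/62
row 4: denom=8−2·7/31=234/31; d'=(18−2·247/62)/(234/31)=311/234
back: M4=311/234
back: M3=247/62−7/31·311/234=431/117
back: M2=-52/7−8/21·431/117=-3100/351
back: M1=13/2−1/8·-3100/351=2669/351
M: M0=0, M1=2669/351, M2=-3100/351, M3=431/117, M4=311/234, M5=0
seg 0: a=0, c=M0/2=0, d=(M1−M0)/(6·3)=2669/6318, b=Δ0−h0·(2M0+M1)/6=-3839/702
seg 1: a=-5, c=M1/2=2669/702, d=(M2−M1)/(6·1)=-641/234, b=Δ1−h1·(2M1+M2)/6=2084/351
seg 2: a=2, c=M2/2=-1550/351, d=(M3−M2)/(6·3)=4393/6318, b=Δ2−h2·(2M2+M3)/6=3737/702
seg 3: a=-3, c=M3/2=431/234, d=(M4−M3)/(6·2)=-551/2808, b=Δ3−h3·(2M3+M4)/6=-842/351
seg 4: a=-2, c=M4/2=311/468, d=(M5−M4)/(6·2)=-311/2808, b=Δ4−h4·(2M4+M5)/6=1835/702
t_q=11/2 → seg 2, τ=3/2; S=2+3737/702·τ+-1550/351·τ²+4393/6318·τ³=115/48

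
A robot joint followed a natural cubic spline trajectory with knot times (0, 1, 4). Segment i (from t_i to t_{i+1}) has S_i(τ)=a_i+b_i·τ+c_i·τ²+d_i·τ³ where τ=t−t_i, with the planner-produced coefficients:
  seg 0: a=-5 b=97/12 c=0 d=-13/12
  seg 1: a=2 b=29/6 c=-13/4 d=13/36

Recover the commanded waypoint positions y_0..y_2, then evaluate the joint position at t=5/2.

y_0 = S_0(0) = a_0 = -5
y_1 = S_1(0) = a_1 = 2
y_2 = S_1(3) = -3
t_q=5/2 is in segment 1 (τ=3/2); S_1(τ)=101/32

y_0=-5 y_1=2 y_2=-3
S(5/2) = 101/32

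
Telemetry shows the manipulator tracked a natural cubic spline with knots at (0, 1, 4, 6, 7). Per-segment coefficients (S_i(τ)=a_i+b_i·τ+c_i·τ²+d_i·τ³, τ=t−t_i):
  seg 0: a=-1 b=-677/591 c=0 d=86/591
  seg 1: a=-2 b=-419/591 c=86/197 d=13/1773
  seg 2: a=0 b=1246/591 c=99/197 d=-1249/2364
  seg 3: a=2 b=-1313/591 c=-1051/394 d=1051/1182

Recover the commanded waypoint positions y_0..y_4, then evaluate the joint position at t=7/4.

y_0 = S_0(0) = a_0 = -1
y_1 = S_1(0) = a_1 = -2
y_2 = S_2(0) = a_2 = 0
y_3 = S_3(0) = a_3 = 2
y_4 = S_3(1) = -2
t_q=7/4 is in segment 1 (τ=3/4); S_1(τ)=-28785/12608

y_0=-1 y_1=-2 y_2=0 y_3=2 y_4=-2
S(7/4) = -28785/12608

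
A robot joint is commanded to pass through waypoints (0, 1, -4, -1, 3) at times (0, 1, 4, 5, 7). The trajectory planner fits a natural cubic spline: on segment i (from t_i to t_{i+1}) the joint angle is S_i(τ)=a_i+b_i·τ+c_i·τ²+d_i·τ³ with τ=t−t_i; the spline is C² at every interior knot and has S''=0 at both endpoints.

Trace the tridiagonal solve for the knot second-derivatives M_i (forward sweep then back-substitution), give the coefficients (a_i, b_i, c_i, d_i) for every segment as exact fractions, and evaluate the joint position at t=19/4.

  seg 0: a=0 b=229/138 c=0 d=-91/138
  seg 1: a=1 b=-22/69 c=-91/46 d=211/414
  seg 2: a=-4 b=217/138 c=60/23 d=-163/138
  seg 3: a=-1 b=224/69 c=-43/46 d=43/276
S(19/4) = -237/128

Δ: Δ0=1, Δ1=-5/3, Δ2=3, Δ3=2
row 1: diag=8, rhs=-16; c'=3/8, d'=-2
row 2: denom=8−3·3/8=55/8; d'=(28−3·-2)/(55/8)=272/55
row 3: denom=6−1·8/55=322/55; d'=(-6−1·272/55)/(322/55)=-43/23
back: M3=-43/23
back: M2=272/55−8/55·-43/23=120/23
back: M1=-2−3/8·120/23=-91/23
M: M0=0, M1=-91/23, M2=120/23, M3=-43/23, M4=0
seg 0: a=0, c=M0/2=0, d=(M1−M0)/(6·1)=-91/138, b=Δ0−h0·(2M0+M1)/6=229/138
seg 1: a=1, c=M1/2=-91/46, d=(M2−M1)/(6·3)=211/414, b=Δ1−h1·(2M1+M2)/6=-22/69
seg 2: a=-4, c=M2/2=60/23, d=(M3−M2)/(6·1)=-163/138, b=Δ2−h2·(2M2+M3)/6=217/138
seg 3: a=-1, c=M3/2=-43/46, d=(M4−M3)/(6·2)=43/276, b=Δ3−h3·(2M3+M4)/6=224/69
t_q=19/4 → seg 2, τ=3/4; S=-4+217/138·τ+60/23·τ²+-163/138·τ³=-237/128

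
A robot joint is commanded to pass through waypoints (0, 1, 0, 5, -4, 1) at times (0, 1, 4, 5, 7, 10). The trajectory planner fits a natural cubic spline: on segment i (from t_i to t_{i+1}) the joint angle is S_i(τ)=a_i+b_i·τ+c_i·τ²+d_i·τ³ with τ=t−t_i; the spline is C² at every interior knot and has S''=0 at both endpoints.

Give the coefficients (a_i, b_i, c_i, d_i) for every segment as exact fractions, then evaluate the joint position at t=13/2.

  seg 0: a=0 b=2401/1500 c=0 d=-901/1500
  seg 1: a=1 b=-151/750 c=-901/500 d=293/500
  seg 2: a=0 b=7213/1500 c=434/125 d=-4921/1500
  seg 3: a=5 b=1433/750 c=-637/100 d=4747/3000
  seg 4: a=-4 b=-1718/375 c=781/250 d=-781/2250
S(13/2) = -9009/8000

Δ: Δ0=1, Δ1=-1/3, Δ2=5, Δ3=-9/2, Δ4=5/3
row 1: diag=8, rhs=-8; c'=3/8, d'=-1
row 2: denom=8−3·3/8=55/8; d'=(32−3·-1)/(55/8)=56/11
row 3: denom=6−1·8/55=322/55; d'=(-57−1·56/11)/(322/55)=-3415/322
row 4: denom=10−2·55/161=1500/161; d'=(37−2·-3415/322)/(1500/161)=781/125
back: M4=781/125
back: M3=-3415/322−55/161·781/125=-637/50
back: M2=56/11−8/55·-637/50=868/125
back: M1=-1−3/8·868/125=-901/250
M: M0=0, M1=-901/250, M2=868/125, M3=-637/50, M4=781/125, M5=0
seg 0: a=0, c=M0/2=0, d=(M1−M0)/(6·1)=-901/1500, b=Δ0−h0·(2M0+M1)/6=2401/1500
seg 1: a=1, c=M1/2=-901/500, d=(M2−M1)/(6·3)=293/500, b=Δ1−h1·(2M1+M2)/6=-151/750
seg 2: a=0, c=M2/2=434/125, d=(M3−M2)/(6·1)=-4921/1500, b=Δ2−h2·(2M2+M3)/6=7213/1500
seg 3: a=5, c=M3/2=-637/100, d=(M4−M3)/(6·2)=4747/3000, b=Δ3−h3·(2M3+M4)/6=1433/750
seg 4: a=-4, c=M4/2=781/250, d=(M5−M4)/(6·3)=-781/2250, b=Δ4−h4·(2M4+M5)/6=-1718/375
t_q=13/2 → seg 3, τ=3/2; S=5+1433/750·τ+-637/100·τ²+4747/3000·τ³=-9009/8000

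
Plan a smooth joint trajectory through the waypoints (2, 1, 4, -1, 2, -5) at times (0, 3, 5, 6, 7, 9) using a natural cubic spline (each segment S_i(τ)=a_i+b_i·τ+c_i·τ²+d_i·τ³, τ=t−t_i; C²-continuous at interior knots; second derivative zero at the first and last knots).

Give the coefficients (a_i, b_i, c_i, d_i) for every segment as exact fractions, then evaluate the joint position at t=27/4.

Δ: Δ0=-1/3, Δ1=3/2, Δ2=-5, Δ3=3, Δ4=-7/2
row 1: diag=10, rhs=11; c'=1/5, d'=11/10
row 2: denom=6−2·1/5=28/5; d'=(-39−2·11/10)/(28/5)=-103/14
row 3: denom=4−1·5/28=107/28; d'=(48−1·-103/14)/(107/28)=1550/107
row 4: denom=6−1·28/107=614/107; d'=(-39−1·1550/107)/(614/107)=-5723/614
back: M4=-5723/614
back: M3=1550/107−28/107·-5723/614=5196/307
back: M2=-103/14−5/28·5196/307=-6373/614
back: M1=11/10−1/5·-6373/614=975/307
M: M0=0, M1=975/307, M2=-6373/614, M3=5196/307, M4=-5723/614, M5=0
seg 0: a=2, c=M0/2=0, d=(M1−M0)/(6·3)=325/1842, b=Δ0−h0·(2M0+M1)/6=-3539/1842
seg 1: a=1, c=M1/2=975/614, d=(M2−M1)/(6·2)=-8323/7368, b=Δ1−h1·(2M1+M2)/6=2618/921
seg 2: a=4, c=M2/2=-6373/1228, d=(M3−M2)/(6·1)=16765/3684, b=Δ2−h2·(2M2+M3)/6=-8033/1842
seg 3: a=-1, c=M3/2=2598/307, d=(M4−M3)/(6·1)=-16115/3684, b=Δ3−h3·(2M3+M4)/6=-4009/3684
seg 4: a=2, c=M4/2=-5723/1228, d=(M5−M4)/(6·2)=5723/7368, b=Δ4−h4·(2M4+M5)/6=4999/1842
t_q=27/4 → seg 3, τ=3/4; S=-1+-4009/3684·τ+2598/307·τ²+-16115/3684·τ³=86341/78592

  seg 0: a=2 b=-3539/1842 c=0 d=325/1842
  seg 1: a=1 b=2618/921 c=975/614 d=-8323/7368
  seg 2: a=4 b=-8033/1842 c=-6373/1228 d=16765/3684
  seg 3: a=-1 b=-4009/3684 c=2598/307 d=-16115/3684
  seg 4: a=2 b=4999/1842 c=-5723/1228 d=5723/7368
S(27/4) = 86341/78592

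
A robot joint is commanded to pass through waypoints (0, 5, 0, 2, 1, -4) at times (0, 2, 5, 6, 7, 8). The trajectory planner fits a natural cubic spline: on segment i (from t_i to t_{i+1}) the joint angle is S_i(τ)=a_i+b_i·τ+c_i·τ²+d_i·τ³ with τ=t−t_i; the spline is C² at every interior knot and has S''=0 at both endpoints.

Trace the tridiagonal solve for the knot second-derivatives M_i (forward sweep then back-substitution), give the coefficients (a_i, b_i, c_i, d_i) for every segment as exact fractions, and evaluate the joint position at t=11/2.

  seg 0: a=0 b=23443/6150 c=0 d=-2017/6150
  seg 1: a=5 b=-761/6150 c=-2017/1025 d=8939/18450
  seg 2: a=0 b=3539/3075 c=981/410 d=-9493/6150
  seg 3: a=2 b=8029/6150 c=-2294/1025 d=-83/1230
  seg 4: a=1 b=-10372/3075 c=-5003/2050 d=5003/6150
S(11/2) = 16083/16400

Δ: Δ0=5/2, Δ1=-5/3, Δ2=2, Δ3=-1, Δ4=-5
row 1: diag=10, rhs=-25; c'=3/10, d'=-5/2
row 2: denom=8−3·3/10=71/10; d'=(22−3·-5/2)/(71/10)=295/71
row 3: denom=4−1·10/71=274/71; d'=(-18−1·295/71)/(274/71)=-1573/274
row 4: denom=4−1·71/274=1025/274; d'=(-24−1·-1573/274)/(1025/274)=-5003/1025
back: M4=-5003/1025
back: M3=-1573/274−71/274·-5003/1025=-4588/1025
back: M2=295/71−10/71·-4588/1025=981/205
back: M1=-5/2−3/10·981/205=-4034/1025
M: M0=0, M1=-4034/1025, M2=981/205, M3=-4588/1025, M4=-5003/1025, M5=0
seg 0: a=0, c=M0/2=0, d=(M1−M0)/(6·2)=-2017/6150, b=Δ0−h0·(2M0+M1)/6=23443/6150
seg 1: a=5, c=M1/2=-2017/1025, d=(M2−M1)/(6·3)=8939/18450, b=Δ1−h1·(2M1+M2)/6=-761/6150
seg 2: a=0, c=M2/2=981/410, d=(M3−M2)/(6·1)=-9493/6150, b=Δ2−h2·(2M2+M3)/6=3539/3075
seg 3: a=2, c=M3/2=-2294/1025, d=(M4−M3)/(6·1)=-83/1230, b=Δ3−h3·(2M3+M4)/6=8029/6150
seg 4: a=1, c=M4/2=-5003/2050, d=(M5−M4)/(6·1)=5003/6150, b=Δ4−h4·(2M4+M5)/6=-10372/3075
t_q=11/2 → seg 2, τ=1/2; S=0+3539/3075·τ+981/410·τ²+-9493/6150·τ³=16083/16400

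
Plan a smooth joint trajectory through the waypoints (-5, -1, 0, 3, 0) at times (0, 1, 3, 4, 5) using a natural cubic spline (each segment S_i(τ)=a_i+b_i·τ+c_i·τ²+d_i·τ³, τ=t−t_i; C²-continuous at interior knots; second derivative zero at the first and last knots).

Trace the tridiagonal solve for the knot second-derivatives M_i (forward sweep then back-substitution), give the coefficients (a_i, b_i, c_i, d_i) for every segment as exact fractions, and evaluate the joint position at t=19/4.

  seg 0: a=-5 b=1201/244 c=0 d=-225/244
  seg 1: a=-1 b=263/122 c=-675/244 d=473/488
  seg 2: a=0 b=166/61 c=186/61 d=-169/61
  seg 3: a=3 b=31/61 c=-321/61 d=107/61
S(19/4) = 4533/3904

Δ: Δ0=4, Δ1=1/2, Δ2=3, Δ3=-3
row 1: diag=6, rhs=-21; c'=1/3, d'=-7/2
row 2: denom=6−2·1/3=16/3; d'=(15−2·-7/2)/(16/3)=33/8
row 3: denom=4−1·3/16=61/16; d'=(-36−1·33/8)/(61/16)=-642/61
back: M3=-642/61
back: M2=33/8−3/16·-642/61=372/61
back: M1=-7/2−1/3·372/61=-675/122
M: M0=0, M1=-675/122, M2=372/61, M3=-642/61, M4=0
seg 0: a=-5, c=M0/2=0, d=(M1−M0)/(6·1)=-225/244, b=Δ0−h0·(2M0+M1)/6=1201/244
seg 1: a=-1, c=M1/2=-675/244, d=(M2−M1)/(6·2)=473/488, b=Δ1−h1·(2M1+M2)/6=263/122
seg 2: a=0, c=M2/2=186/61, d=(M3−M2)/(6·1)=-169/61, b=Δ2−h2·(2M2+M3)/6=166/61
seg 3: a=3, c=M3/2=-321/61, d=(M4−M3)/(6·1)=107/61, b=Δ3−h3·(2M3+M4)/6=31/61
t_q=19/4 → seg 3, τ=3/4; S=3+31/61·τ+-321/61·τ²+107/61·τ³=4533/3904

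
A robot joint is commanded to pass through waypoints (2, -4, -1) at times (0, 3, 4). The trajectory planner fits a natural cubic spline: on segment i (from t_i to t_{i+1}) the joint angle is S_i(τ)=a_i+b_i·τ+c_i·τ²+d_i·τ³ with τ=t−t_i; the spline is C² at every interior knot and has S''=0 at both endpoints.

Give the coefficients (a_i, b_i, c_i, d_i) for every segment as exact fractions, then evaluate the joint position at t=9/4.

  seg 0: a=2 b=-31/8 c=0 d=5/24
  seg 1: a=-4 b=7/4 c=15/8 d=-5/8
S(9/4) = -2225/512

Δ: Δ0=-2, Δ1=3
row 1: diag=8, rhs=30; c'=1/8, d'=15/4
back: M1=15/4
M: M0=0, M1=15/4, M2=0
seg 0: a=2, c=M0/2=0, d=(M1−M0)/(6·3)=5/24, b=Δ0−h0·(2M0+M1)/6=-31/8
seg 1: a=-4, c=M1/2=15/8, d=(M2−M1)/(6·1)=-5/8, b=Δ1−h1·(2M1+M2)/6=7/4
t_q=9/4 → seg 0, τ=9/4; S=2+-31/8·τ+0·τ²+5/24·τ³=-2225/512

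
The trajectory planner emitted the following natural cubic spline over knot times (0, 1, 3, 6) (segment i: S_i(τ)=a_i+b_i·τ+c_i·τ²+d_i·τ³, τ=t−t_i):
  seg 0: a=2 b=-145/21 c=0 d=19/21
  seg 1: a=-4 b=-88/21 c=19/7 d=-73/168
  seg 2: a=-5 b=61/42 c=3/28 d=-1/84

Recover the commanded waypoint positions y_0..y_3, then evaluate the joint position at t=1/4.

y_0 = S_0(0) = a_0 = 2
y_1 = S_1(0) = a_1 = -4
y_2 = S_2(0) = a_2 = -5
y_3 = S_2(3) = 0
t_q=1/4 is in segment 0 (τ=1/4); S_0(τ)=129/448

y_0=2 y_1=-4 y_2=-5 y_3=0
S(1/4) = 129/448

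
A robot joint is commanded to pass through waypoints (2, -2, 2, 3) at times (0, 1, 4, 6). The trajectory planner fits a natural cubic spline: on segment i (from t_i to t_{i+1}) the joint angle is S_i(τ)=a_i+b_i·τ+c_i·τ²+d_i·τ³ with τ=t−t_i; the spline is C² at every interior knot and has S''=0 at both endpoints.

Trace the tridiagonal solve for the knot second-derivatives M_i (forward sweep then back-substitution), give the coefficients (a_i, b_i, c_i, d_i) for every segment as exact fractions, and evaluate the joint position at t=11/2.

Δ: Δ0=-4, Δ1=4/3, Δ2=1/2
row 1: diag=8, rhs=32; c'=3/8, d'=4
row 2: denom=10−3·3/8=71/8; d'=(-5−3·4)/(71/8)=-136/71
back: M2=-136/71
back: M1=4−3/8·-136/71=335/71
M: M0=0, M1=335/71, M2=-136/71, M3=0
seg 0: a=2, c=M0/2=0, d=(M1−M0)/(6·1)=335/426, b=Δ0−h0·(2M0+M1)/6=-2039/426
seg 1: a=-2, c=M1/2=335/142, d=(M2−M1)/(6·3)=-157/426, b=Δ1−h1·(2M1+M2)/6=-517/213
seg 2: a=2, c=M2/2=-68/71, d=(M3−M2)/(6·2)=34/213, b=Δ2−h2·(2M2+M3)/6=757/426
t_q=11/2 → seg 2, τ=3/2; S=2+757/426·τ+-68/71·τ²+34/213·τ³=433/142

  seg 0: a=2 b=-2039/426 c=0 d=335/426
  seg 1: a=-2 b=-517/213 c=335/142 d=-157/426
  seg 2: a=2 b=757/426 c=-68/71 d=34/213
S(11/2) = 433/142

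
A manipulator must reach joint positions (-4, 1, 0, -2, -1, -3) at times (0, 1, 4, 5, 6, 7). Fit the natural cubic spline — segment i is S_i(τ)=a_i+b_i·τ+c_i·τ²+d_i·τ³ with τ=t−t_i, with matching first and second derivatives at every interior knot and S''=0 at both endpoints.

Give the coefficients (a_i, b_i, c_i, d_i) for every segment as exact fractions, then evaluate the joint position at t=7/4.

  seg 0: a=-4 b=13391/2379 c=0 d=-1496/2379
  seg 1: a=1 b=8903/2379 c=-1496/793 d=1256/7137
  seg 2: a=0 b=-517/183 c=-240/793 d=2683/2379
  seg 3: a=-2 b=-112/2379 c=2443/793 d=-4838/2379
  seg 4: a=-1 b=32/2379 c=-2395/793 d=2395/2379
S(7/4) = 17889/6344

Δ: Δ0=5, Δ1=-1/3, Δ2=-2, Δ3=1, Δ4=-2
row 1: diag=8, rhs=-32; c'=3/8, d'=-4
row 2: denom=8−3·3/8=55/8; d'=(-10−3·-4)/(55/8)=16/55
row 3: denom=4−1·8/55=212/55; d'=(18−1·16/55)/(212/55)=487/106
row 4: denom=4−1·55/212=793/212; d'=(-18−1·487/106)/(793/212)=-4790/793
back: M4=-4790/793
back: M3=487/106−55/212·-4790/793=4886/793
back: M2=16/55−8/55·4886/793=-480/793
back: M1=-4−3/8·-480/793=-2992/793
M: M0=0, M1=-2992/793, M2=-480/793, M3=4886/793, M4=-4790/793, M5=0
seg 0: a=-4, c=M0/2=0, d=(M1−M0)/(6·1)=-1496/2379, b=Δ0−h0·(2M0+M1)/6=13391/2379
seg 1: a=1, c=M1/2=-1496/793, d=(M2−M1)/(6·3)=1256/7137, b=Δ1−h1·(2M1+M2)/6=8903/2379
seg 2: a=0, c=M2/2=-240/793, d=(M3−M2)/(6·1)=2683/2379, b=Δ2−h2·(2M2+M3)/6=-517/183
seg 3: a=-2, c=M3/2=2443/793, d=(M4−M3)/(6·1)=-4838/2379, b=Δ3−h3·(2M3+M4)/6=-112/2379
seg 4: a=-1, c=M4/2=-2395/793, d=(M5−M4)/(6·1)=2395/2379, b=Δ4−h4·(2M4+M5)/6=32/2379
t_q=7/4 → seg 1, τ=3/4; S=1+8903/2379·τ+-1496/793·τ²+1256/7137·τ³=17889/6344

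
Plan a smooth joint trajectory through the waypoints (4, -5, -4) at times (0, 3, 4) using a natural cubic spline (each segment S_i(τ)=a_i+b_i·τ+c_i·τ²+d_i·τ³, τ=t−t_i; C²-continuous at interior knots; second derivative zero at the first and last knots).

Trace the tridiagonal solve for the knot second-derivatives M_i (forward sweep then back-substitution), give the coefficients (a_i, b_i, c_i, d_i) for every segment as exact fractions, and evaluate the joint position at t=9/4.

  seg 0: a=4 b=-9/2 c=0 d=1/6
  seg 1: a=-5 b=0 c=3/2 d=-1/2
S(9/4) = -541/128

Δ: Δ0=-3, Δ1=1
row 1: diag=8, rhs=24; c'=1/8, d'=3
back: M1=3
M: M0=0, M1=3, M2=0
seg 0: a=4, c=M0/2=0, d=(M1−M0)/(6·3)=1/6, b=Δ0−h0·(2M0+M1)/6=-9/2
seg 1: a=-5, c=M1/2=3/2, d=(M2−M1)/(6·1)=-1/2, b=Δ1−h1·(2M1+M2)/6=0
t_q=9/4 → seg 0, τ=9/4; S=4+-9/2·τ+0·τ²+1/6·τ³=-541/128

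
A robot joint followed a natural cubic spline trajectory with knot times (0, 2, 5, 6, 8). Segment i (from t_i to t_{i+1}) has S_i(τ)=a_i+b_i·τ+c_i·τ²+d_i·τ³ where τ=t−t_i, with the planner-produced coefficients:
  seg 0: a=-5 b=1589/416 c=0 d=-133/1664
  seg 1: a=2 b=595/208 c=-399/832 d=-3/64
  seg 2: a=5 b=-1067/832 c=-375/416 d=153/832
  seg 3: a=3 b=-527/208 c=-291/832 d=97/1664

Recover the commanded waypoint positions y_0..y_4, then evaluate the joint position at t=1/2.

y_0=-5 y_1=2 y_2=5 y_3=3 y_4=-3
S(1/2) = -41269/13312

y_0 = S_0(0) = a_0 = -5
y_1 = S_1(0) = a_1 = 2
y_2 = S_2(0) = a_2 = 5
y_3 = S_3(0) = a_3 = 3
y_4 = S_3(2) = -3
t_q=1/2 is in segment 0 (τ=1/2); S_0(τ)=-41269/13312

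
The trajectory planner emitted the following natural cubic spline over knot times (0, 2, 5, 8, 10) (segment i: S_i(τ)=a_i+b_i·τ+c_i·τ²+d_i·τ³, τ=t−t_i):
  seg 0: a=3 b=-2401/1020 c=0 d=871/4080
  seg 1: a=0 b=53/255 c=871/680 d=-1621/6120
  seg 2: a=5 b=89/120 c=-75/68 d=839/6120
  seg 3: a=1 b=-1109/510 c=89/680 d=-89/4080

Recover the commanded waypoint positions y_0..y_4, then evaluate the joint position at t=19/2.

y_0=3 y_1=0 y_2=5 y_3=1 y_4=-3
S(19/2) = -4441/2176

y_0 = S_0(0) = a_0 = 3
y_1 = S_1(0) = a_1 = 0
y_2 = S_2(0) = a_2 = 5
y_3 = S_3(0) = a_3 = 1
y_4 = S_3(2) = -3
t_q=19/2 is in segment 3 (τ=3/2); S_3(τ)=-4441/2176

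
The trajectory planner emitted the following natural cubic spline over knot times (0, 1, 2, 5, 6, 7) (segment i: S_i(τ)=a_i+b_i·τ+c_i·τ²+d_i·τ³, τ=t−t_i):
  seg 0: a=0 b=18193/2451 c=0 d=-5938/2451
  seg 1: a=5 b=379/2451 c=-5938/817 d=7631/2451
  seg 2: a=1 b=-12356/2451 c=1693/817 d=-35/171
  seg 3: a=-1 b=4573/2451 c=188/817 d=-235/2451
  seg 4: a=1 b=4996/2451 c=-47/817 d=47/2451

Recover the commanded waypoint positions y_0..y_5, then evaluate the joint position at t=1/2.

y_0 = S_0(0) = a_0 = 0
y_1 = S_1(0) = a_1 = 5
y_2 = S_2(0) = a_2 = 1
y_3 = S_3(0) = a_3 = -1
y_4 = S_4(0) = a_4 = 1
y_5 = S_4(1) = 3
t_q=1/2 is in segment 0 (τ=1/2); S_0(τ)=11139/3268

y_0=0 y_1=5 y_2=1 y_3=-1 y_4=1 y_5=3
S(1/2) = 11139/3268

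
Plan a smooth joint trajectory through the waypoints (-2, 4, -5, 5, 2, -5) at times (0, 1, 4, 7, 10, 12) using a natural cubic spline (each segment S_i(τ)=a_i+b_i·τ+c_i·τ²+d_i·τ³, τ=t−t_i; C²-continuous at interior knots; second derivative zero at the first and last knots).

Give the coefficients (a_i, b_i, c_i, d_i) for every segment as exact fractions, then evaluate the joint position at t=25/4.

  seg 0: a=-2 b=44821/5958 c=0 d=-9073/5958
  seg 1: a=4 b=8801/2979 c=-9073/1986 d=46181/53622
  seg 2: a=-5 b=-7169/5958 c=9481/2979 d=-29857/53622
  seg 3: a=5 b=8516/2979 c=-10895/5958 d=9695/53622
  seg 4: a=2 b=-19253/5958 c=-200/993 d=100/2979
S(25/4) = 87375/42368

Δ: Δ0=6, Δ1=-3, Δ2=10/3, Δ3=-1, Δ4=-7/2
row 1: diag=8, rhs=-54; c'=3/8, d'=-27/4
row 2: denom=12−3·3/8=87/8; d'=(38−3·-27/4)/(87/8)=466/87
row 3: denom=12−3·8/29=324/29; d'=(-26−3·466/87)/(324/29)=-305/81
row 4: denom=10−3·29/108=331/36; d'=(-15−3·-305/81)/(331/36)=-400/993
back: M4=-400/993
back: M3=-305/81−29/108·-400/993=-10895/2979
back: M2=466/87−8/29·-10895/2979=18962/2979
back: M1=-27/4−3/8·18962/2979=-9073/993
M: M0=0, M1=-9073/993, M2=18962/2979, M3=-10895/2979, M4=-400/993, M5=0
seg 0: a=-2, c=M0/2=0, d=(M1−M0)/(6·1)=-9073/5958, b=Δ0−h0·(2M0+M1)/6=44821/5958
seg 1: a=4, c=M1/2=-9073/1986, d=(M2−M1)/(6·3)=46181/53622, b=Δ1−h1·(2M1+M2)/6=8801/2979
seg 2: a=-5, c=M2/2=9481/2979, d=(M3−M2)/(6·3)=-29857/53622, b=Δ2−h2·(2M2+M3)/6=-7169/5958
seg 3: a=5, c=M3/2=-10895/5958, d=(M4−M3)/(6·3)=9695/53622, b=Δ3−h3·(2M3+M4)/6=8516/2979
seg 4: a=2, c=M4/2=-200/993, d=(M5−M4)/(6·2)=100/2979, b=Δ4−h4·(2M4+M5)/6=-19253/5958
t_q=25/4 → seg 2, τ=9/4; S=-5+-7169/5958·τ+9481/2979·τ²+-29857/53622·τ³=87375/42368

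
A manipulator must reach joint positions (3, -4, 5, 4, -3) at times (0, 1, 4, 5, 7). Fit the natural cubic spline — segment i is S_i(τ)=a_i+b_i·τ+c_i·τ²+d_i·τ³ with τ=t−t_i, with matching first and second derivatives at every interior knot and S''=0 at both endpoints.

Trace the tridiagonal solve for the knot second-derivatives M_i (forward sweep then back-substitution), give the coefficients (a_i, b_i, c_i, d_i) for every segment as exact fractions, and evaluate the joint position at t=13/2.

  seg 0: a=3 b=-5577/644 c=0 d=1069/644
  seg 1: a=-4 b=-1185/322 c=3207/644 d=-591/644
  seg 2: a=5 b=915/644 c=-528/161 d=79/92
  seg 3: a=4 b=-825/322 c=-453/644 d=151/1288
S(13/2) = -10615/10304

Δ: Δ0=-7, Δ1=3, Δ2=-1, Δ3=-7/2
row 1: diag=8, rhs=60; c'=3/8, d'=15/2
row 2: denom=8−3·3/8=55/8; d'=(-24−3·15/2)/(55/8)=-372/55
row 3: denom=6−1·8/55=322/55; d'=(-15−1·-372/55)/(322/55)=-453/322
back: M3=-453/322
back: M2=-372/55−8/55·-453/322=-1056/161
back: M1=15/2−3/8·-1056/161=3207/322
M: M0=0, M1=3207/322, M2=-1056/161, M3=-453/322, M4=0
seg 0: a=3, c=M0/2=0, d=(M1−M0)/(6·1)=1069/644, b=Δ0−h0·(2M0+M1)/6=-5577/644
seg 1: a=-4, c=M1/2=3207/644, d=(M2−M1)/(6·3)=-591/644, b=Δ1−h1·(2M1+M2)/6=-1185/322
seg 2: a=5, c=M2/2=-528/161, d=(M3−M2)/(6·1)=79/92, b=Δ2−h2·(2M2+M3)/6=915/644
seg 3: a=4, c=M3/2=-453/644, d=(M4−M3)/(6·2)=151/1288, b=Δ3−h3·(2M3+M4)/6=-825/322
t_q=13/2 → seg 3, τ=3/2; S=4+-825/322·τ+-453/644·τ²+151/1288·τ³=-10615/10304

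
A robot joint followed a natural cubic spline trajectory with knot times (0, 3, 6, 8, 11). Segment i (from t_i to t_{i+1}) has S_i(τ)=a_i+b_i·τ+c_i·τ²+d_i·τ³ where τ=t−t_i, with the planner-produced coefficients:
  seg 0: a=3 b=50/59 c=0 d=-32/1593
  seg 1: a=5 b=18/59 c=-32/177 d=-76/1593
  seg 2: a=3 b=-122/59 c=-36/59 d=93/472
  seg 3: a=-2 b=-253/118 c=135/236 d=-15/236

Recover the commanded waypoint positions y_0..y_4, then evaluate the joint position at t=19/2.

y_0 = S_0(0) = a_0 = 3
y_1 = S_1(0) = a_1 = 5
y_2 = S_2(0) = a_2 = 3
y_3 = S_3(0) = a_3 = -2
y_4 = S_3(3) = -5
t_q=19/2 is in segment 3 (τ=3/2); S_3(τ)=-7823/1888

y_0=3 y_1=5 y_2=3 y_3=-2 y_4=-5
S(19/2) = -7823/1888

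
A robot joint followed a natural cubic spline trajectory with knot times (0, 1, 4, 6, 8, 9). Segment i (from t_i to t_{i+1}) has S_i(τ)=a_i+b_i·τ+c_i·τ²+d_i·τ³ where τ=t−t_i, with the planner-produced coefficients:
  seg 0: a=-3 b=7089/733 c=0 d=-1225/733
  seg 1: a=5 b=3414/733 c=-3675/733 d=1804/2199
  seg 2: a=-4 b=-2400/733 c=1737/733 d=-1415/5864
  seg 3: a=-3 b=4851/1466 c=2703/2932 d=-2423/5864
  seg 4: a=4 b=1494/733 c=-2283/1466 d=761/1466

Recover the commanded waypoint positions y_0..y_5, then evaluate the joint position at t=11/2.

y_0 = S_0(0) = a_0 = -3
y_1 = S_1(0) = a_1 = 5
y_2 = S_2(0) = a_2 = -4
y_3 = S_3(0) = a_3 = -3
y_4 = S_4(0) = a_4 = 4
y_5 = S_4(1) = 5
t_q=11/2 is in segment 2 (τ=3/2); S_2(τ)=-206125/46912

y_0=-3 y_1=5 y_2=-4 y_3=-3 y_4=4 y_5=5
S(11/2) = -206125/46912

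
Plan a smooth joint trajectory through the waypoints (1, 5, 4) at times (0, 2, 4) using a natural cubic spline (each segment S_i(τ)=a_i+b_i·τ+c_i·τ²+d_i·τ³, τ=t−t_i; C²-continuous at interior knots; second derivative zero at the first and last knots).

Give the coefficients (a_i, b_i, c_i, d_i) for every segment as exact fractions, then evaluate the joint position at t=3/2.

  seg 0: a=1 b=21/8 c=0 d=-5/32
  seg 1: a=5 b=3/4 c=-15/16 d=5/32
S(3/2) = 1129/256

Δ: Δ0=2, Δ1=-1/2
row 1: diag=8, rhs=-15; c'=1/4, d'=-15/8
back: M1=-15/8
M: M0=0, M1=-15/8, M2=0
seg 0: a=1, c=M0/2=0, d=(M1−M0)/(6·2)=-5/32, b=Δ0−h0·(2M0+M1)/6=21/8
seg 1: a=5, c=M1/2=-15/16, d=(M2−M1)/(6·2)=5/32, b=Δ1−h1·(2M1+M2)/6=3/4
t_q=3/2 → seg 0, τ=3/2; S=1+21/8·τ+0·τ²+-5/32·τ³=1129/256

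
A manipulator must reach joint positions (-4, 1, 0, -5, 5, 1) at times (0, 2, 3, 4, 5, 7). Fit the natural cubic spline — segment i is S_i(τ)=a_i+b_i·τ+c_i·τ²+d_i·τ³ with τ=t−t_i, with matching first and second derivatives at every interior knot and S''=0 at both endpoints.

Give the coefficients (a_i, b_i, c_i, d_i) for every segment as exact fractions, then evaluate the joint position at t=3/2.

Δ: Δ0=5/2, Δ1=-1, Δ2=-5, Δ3=10, Δ4=-2
row 1: diag=6, rhs=-21; c'=1/6, d'=-7/2
row 2: denom=4−1·1/6=23/6; d'=(-24−1·-7/2)/(23/6)=-123/23
row 3: denom=4−1·6/23=86/23; d'=(90−1·-123/23)/(86/23)=51/2
row 4: denom=6−1·23/86=493/86; d'=(-72−1·51/2)/(493/86)=-8385/493
back: M4=-8385/493
back: M3=51/2−23/86·-8385/493=14814/493
back: M2=-123/23−6/23·14814/493=-6501/493
back: M1=-7/2−1/6·-6501/493=-642/493
M: M0=0, M1=-642/493, M2=-6501/493, M3=14814/493, M4=-8385/493, M5=0
seg 0: a=-4, c=M0/2=0, d=(M1−M0)/(6·2)=-107/986, b=Δ0−h0·(2M0+M1)/6=2893/986
seg 1: a=1, c=M1/2=-321/493, d=(M2−M1)/(6·1)=-1953/986, b=Δ1−h1·(2M1+M2)/6=1609/986
seg 2: a=0, c=M2/2=-6501/986, d=(M3−M2)/(6·1)=245/34, b=Δ2−h2·(2M2+M3)/6=-2767/493
seg 3: a=-5, c=M3/2=7407/493, d=(M4−M3)/(6·1)=-7733/986, b=Δ3−h3·(2M3+M4)/6=2779/986
seg 4: a=5, c=M4/2=-8385/986, d=(M5−M4)/(6·2)=2795/1972, b=Δ4−h4·(2M4+M5)/6=4604/493
t_q=3/2 → seg 0, τ=3/2; S=-4+2893/986·τ+0·τ²+-107/986·τ³=275/7888

  seg 0: a=-4 b=2893/986 c=0 d=-107/986
  seg 1: a=1 b=1609/986 c=-321/493 d=-1953/986
  seg 2: a=0 b=-2767/493 c=-6501/986 d=245/34
  seg 3: a=-5 b=2779/986 c=7407/493 d=-7733/986
  seg 4: a=5 b=4604/493 c=-8385/986 d=2795/1972
S(3/2) = 275/7888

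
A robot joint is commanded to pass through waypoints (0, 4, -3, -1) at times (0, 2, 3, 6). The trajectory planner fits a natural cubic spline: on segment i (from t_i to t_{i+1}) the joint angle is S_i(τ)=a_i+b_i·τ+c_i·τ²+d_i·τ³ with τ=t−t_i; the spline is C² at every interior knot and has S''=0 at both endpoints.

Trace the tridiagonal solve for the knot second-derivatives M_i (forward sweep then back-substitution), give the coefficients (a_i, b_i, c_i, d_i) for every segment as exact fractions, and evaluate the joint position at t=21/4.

Δ: Δ0=2, Δ1=-7, Δ2=2/3
row 1: diag=6, rhs=-54; c'=1/6, d'=-9
row 2: denom=8−1·1/6=47/6; d'=(46−1·-9)/(47/6)=330/47
back: M2=330/47
back: M1=-9−1/6·330/47=-478/47
M: M0=0, M1=-478/47, M2=330/47, M3=0
seg 0: a=0, c=M0/2=0, d=(M1−M0)/(6·2)=-239/282, b=Δ0−h0·(2M0+M1)/6=760/141
seg 1: a=4, c=M1/2=-239/47, d=(M2−M1)/(6·1)=404/141, b=Δ1−h1·(2M1+M2)/6=-674/141
seg 2: a=-3, c=M2/2=165/47, d=(M3−M2)/(6·3)=-55/141, b=Δ2−h2·(2M2+M3)/6=-896/141
t_q=21/4 → seg 2, τ=9/4; S=-3+-896/141·τ+165/47·τ²+-55/141·τ³=-11937/3008

  seg 0: a=0 b=760/141 c=0 d=-239/282
  seg 1: a=4 b=-674/141 c=-239/47 d=404/141
  seg 2: a=-3 b=-896/141 c=165/47 d=-55/141
S(21/4) = -11937/3008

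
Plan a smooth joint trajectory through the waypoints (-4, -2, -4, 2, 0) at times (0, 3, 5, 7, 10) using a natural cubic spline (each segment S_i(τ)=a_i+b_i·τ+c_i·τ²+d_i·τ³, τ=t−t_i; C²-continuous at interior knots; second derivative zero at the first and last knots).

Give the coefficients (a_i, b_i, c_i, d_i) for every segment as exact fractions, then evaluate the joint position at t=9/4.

  seg 0: a=-4 b=143/90 c=0 d=-83/810
  seg 1: a=-2 b=-53/45 c=-83/90 d=91/180
  seg 2: a=-4 b=6/5 c=19/9 d=-109/180
  seg 3: a=2 b=107/45 c=-137/90 d=137/810
S(9/4) = -1019/640

Δ: Δ0=2/3, Δ1=-1, Δ2=3, Δ3=-2/3
row 1: diag=10, rhs=-10; c'=1/5, d'=-1
row 2: denom=8−2·1/5=38/5; d'=(24−2·-1)/(38/5)=65/19
row 3: denom=10−2·5/19=180/19; d'=(-22−2·65/19)/(180/19)=-137/45
back: M3=-137/45
back: M2=65/19−5/19·-137/45=38/9
back: M1=-1−1/5·38/9=-83/45
M: M0=0, M1=-83/45, M2=38/9, M3=-137/45, M4=0
seg 0: a=-4, c=M0/2=0, d=(M1−M0)/(6·3)=-83/810, b=Δ0−h0·(2M0+M1)/6=143/90
seg 1: a=-2, c=M1/2=-83/90, d=(M2−M1)/(6·2)=91/180, b=Δ1−h1·(2M1+M2)/6=-53/45
seg 2: a=-4, c=M2/2=19/9, d=(M3−M2)/(6·2)=-109/180, b=Δ2−h2·(2M2+M3)/6=6/5
seg 3: a=2, c=M3/2=-137/90, d=(M4−M3)/(6·3)=137/810, b=Δ3−h3·(2M3+M4)/6=107/45
t_q=9/4 → seg 0, τ=9/4; S=-4+143/90·τ+0·τ²+-83/810·τ³=-1019/640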